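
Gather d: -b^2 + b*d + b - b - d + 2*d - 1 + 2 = -b^2 + d*(b + 1) + 1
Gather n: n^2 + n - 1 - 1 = n^2 + n - 2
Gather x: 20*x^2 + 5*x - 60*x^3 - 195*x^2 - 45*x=-60*x^3 - 175*x^2 - 40*x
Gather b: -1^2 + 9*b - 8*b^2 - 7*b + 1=-8*b^2 + 2*b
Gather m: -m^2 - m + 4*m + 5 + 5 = -m^2 + 3*m + 10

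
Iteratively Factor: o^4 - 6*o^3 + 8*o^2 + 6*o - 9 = (o - 3)*(o^3 - 3*o^2 - o + 3) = (o - 3)^2*(o^2 - 1) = (o - 3)^2*(o + 1)*(o - 1)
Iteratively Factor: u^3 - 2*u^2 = (u)*(u^2 - 2*u) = u^2*(u - 2)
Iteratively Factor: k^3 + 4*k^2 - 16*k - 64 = (k + 4)*(k^2 - 16) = (k - 4)*(k + 4)*(k + 4)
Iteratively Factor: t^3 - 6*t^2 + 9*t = (t)*(t^2 - 6*t + 9) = t*(t - 3)*(t - 3)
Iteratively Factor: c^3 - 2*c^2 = (c - 2)*(c^2) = c*(c - 2)*(c)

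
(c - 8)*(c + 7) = c^2 - c - 56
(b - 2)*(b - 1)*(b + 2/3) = b^3 - 7*b^2/3 + 4/3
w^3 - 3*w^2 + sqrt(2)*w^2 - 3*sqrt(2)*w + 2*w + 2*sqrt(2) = (w - 2)*(w - 1)*(w + sqrt(2))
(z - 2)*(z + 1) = z^2 - z - 2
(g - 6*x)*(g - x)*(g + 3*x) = g^3 - 4*g^2*x - 15*g*x^2 + 18*x^3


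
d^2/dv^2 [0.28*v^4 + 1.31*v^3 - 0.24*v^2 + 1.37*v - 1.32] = 3.36*v^2 + 7.86*v - 0.48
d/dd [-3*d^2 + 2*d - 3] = 2 - 6*d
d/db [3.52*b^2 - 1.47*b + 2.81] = 7.04*b - 1.47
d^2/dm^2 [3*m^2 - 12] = 6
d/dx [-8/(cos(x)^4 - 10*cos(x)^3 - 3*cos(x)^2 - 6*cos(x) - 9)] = 16*(-2*cos(x)^3 + 15*cos(x)^2 + 3*cos(x) + 3)*sin(x)/(-cos(x)^4 + 10*cos(x)^3 + 3*cos(x)^2 + 6*cos(x) + 9)^2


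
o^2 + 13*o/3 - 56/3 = (o - 8/3)*(o + 7)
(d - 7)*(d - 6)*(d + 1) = d^3 - 12*d^2 + 29*d + 42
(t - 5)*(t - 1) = t^2 - 6*t + 5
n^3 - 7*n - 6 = (n - 3)*(n + 1)*(n + 2)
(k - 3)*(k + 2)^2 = k^3 + k^2 - 8*k - 12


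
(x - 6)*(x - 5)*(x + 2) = x^3 - 9*x^2 + 8*x + 60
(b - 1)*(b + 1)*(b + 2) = b^3 + 2*b^2 - b - 2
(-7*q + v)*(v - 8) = -7*q*v + 56*q + v^2 - 8*v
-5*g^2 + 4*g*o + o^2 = (-g + o)*(5*g + o)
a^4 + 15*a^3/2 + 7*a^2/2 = a^2*(a + 1/2)*(a + 7)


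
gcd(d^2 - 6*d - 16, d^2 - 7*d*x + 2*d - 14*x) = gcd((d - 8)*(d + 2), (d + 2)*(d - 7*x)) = d + 2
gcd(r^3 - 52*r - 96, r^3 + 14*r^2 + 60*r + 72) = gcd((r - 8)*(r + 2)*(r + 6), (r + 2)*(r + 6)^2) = r^2 + 8*r + 12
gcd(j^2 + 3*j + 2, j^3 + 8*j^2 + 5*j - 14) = j + 2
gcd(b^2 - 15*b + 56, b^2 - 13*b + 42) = b - 7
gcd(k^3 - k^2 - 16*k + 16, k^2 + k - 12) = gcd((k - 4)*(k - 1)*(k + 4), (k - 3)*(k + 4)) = k + 4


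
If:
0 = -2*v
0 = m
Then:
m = 0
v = 0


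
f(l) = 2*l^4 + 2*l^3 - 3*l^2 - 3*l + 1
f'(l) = 8*l^3 + 6*l^2 - 6*l - 3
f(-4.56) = 627.41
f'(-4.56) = -609.43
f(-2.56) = 41.36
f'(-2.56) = -82.54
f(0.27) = 0.02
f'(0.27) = -4.03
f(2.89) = 155.06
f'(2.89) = 222.87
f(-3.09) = 104.95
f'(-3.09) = -163.20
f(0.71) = -1.42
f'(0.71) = -1.37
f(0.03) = 0.91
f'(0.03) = -3.17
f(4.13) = 660.20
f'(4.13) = 638.12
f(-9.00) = 11449.00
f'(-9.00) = -5295.00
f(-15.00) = 93871.00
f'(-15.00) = -25563.00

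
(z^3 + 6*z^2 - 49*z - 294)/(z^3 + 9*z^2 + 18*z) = (z^2 - 49)/(z*(z + 3))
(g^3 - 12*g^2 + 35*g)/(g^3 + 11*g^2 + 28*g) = (g^2 - 12*g + 35)/(g^2 + 11*g + 28)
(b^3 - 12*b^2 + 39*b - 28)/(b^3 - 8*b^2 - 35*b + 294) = (b^2 - 5*b + 4)/(b^2 - b - 42)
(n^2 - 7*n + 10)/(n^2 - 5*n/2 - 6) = 2*(-n^2 + 7*n - 10)/(-2*n^2 + 5*n + 12)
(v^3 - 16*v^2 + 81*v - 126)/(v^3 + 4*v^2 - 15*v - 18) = (v^2 - 13*v + 42)/(v^2 + 7*v + 6)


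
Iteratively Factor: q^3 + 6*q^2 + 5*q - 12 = (q - 1)*(q^2 + 7*q + 12) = (q - 1)*(q + 4)*(q + 3)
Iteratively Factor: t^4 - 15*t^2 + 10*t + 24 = (t + 1)*(t^3 - t^2 - 14*t + 24) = (t + 1)*(t + 4)*(t^2 - 5*t + 6) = (t - 3)*(t + 1)*(t + 4)*(t - 2)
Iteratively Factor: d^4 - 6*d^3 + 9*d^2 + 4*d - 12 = (d - 3)*(d^3 - 3*d^2 + 4) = (d - 3)*(d - 2)*(d^2 - d - 2) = (d - 3)*(d - 2)*(d + 1)*(d - 2)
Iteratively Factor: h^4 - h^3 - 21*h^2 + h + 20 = (h + 1)*(h^3 - 2*h^2 - 19*h + 20) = (h - 1)*(h + 1)*(h^2 - h - 20) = (h - 1)*(h + 1)*(h + 4)*(h - 5)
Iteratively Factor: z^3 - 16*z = (z - 4)*(z^2 + 4*z) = (z - 4)*(z + 4)*(z)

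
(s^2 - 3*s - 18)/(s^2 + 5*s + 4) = (s^2 - 3*s - 18)/(s^2 + 5*s + 4)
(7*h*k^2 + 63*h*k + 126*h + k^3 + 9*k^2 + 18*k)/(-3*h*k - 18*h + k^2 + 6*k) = (-7*h*k - 21*h - k^2 - 3*k)/(3*h - k)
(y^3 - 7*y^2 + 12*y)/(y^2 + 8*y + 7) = y*(y^2 - 7*y + 12)/(y^2 + 8*y + 7)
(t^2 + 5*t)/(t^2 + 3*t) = (t + 5)/(t + 3)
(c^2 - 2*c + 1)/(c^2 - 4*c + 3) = (c - 1)/(c - 3)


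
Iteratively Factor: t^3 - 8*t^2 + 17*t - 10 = (t - 2)*(t^2 - 6*t + 5) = (t - 2)*(t - 1)*(t - 5)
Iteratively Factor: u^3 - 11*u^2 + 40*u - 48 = (u - 3)*(u^2 - 8*u + 16) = (u - 4)*(u - 3)*(u - 4)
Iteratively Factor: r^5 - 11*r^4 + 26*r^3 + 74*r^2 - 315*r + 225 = (r - 5)*(r^4 - 6*r^3 - 4*r^2 + 54*r - 45) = (r - 5)^2*(r^3 - r^2 - 9*r + 9) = (r - 5)^2*(r - 3)*(r^2 + 2*r - 3) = (r - 5)^2*(r - 3)*(r - 1)*(r + 3)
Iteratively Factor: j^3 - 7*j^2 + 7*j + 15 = (j - 3)*(j^2 - 4*j - 5) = (j - 3)*(j + 1)*(j - 5)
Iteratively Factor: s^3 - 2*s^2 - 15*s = (s - 5)*(s^2 + 3*s) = (s - 5)*(s + 3)*(s)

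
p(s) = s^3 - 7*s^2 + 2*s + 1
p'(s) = 3*s^2 - 14*s + 2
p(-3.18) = -108.30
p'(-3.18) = 76.86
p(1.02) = -3.18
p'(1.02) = -9.16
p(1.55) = -8.99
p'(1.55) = -12.49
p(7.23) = 27.48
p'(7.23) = 57.60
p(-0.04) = 0.91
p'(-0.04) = 2.56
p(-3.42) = -127.72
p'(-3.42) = 84.97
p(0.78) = -1.22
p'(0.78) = -7.09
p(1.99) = -14.86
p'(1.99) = -13.98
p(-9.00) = -1313.00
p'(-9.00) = 371.00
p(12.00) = 745.00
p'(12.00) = 266.00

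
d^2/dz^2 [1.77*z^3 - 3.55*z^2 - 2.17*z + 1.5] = 10.62*z - 7.1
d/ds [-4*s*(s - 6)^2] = 12*(2 - s)*(s - 6)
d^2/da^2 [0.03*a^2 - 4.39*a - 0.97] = 0.0600000000000000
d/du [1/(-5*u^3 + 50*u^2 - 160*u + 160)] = (3*u^2 - 20*u + 32)/(5*(u^3 - 10*u^2 + 32*u - 32)^2)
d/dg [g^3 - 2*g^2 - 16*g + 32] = 3*g^2 - 4*g - 16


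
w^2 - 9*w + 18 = (w - 6)*(w - 3)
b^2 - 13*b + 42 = (b - 7)*(b - 6)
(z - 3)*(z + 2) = z^2 - z - 6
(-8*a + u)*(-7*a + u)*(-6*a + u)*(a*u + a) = -336*a^4*u - 336*a^4 + 146*a^3*u^2 + 146*a^3*u - 21*a^2*u^3 - 21*a^2*u^2 + a*u^4 + a*u^3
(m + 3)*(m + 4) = m^2 + 7*m + 12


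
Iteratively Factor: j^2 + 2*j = (j + 2)*(j)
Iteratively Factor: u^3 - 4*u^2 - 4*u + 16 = (u - 4)*(u^2 - 4) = (u - 4)*(u + 2)*(u - 2)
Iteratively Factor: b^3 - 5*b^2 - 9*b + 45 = (b + 3)*(b^2 - 8*b + 15) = (b - 3)*(b + 3)*(b - 5)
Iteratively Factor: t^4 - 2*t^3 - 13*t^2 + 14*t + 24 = (t - 2)*(t^3 - 13*t - 12) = (t - 2)*(t + 3)*(t^2 - 3*t - 4) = (t - 2)*(t + 1)*(t + 3)*(t - 4)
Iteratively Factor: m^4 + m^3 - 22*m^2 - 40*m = (m + 4)*(m^3 - 3*m^2 - 10*m) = (m - 5)*(m + 4)*(m^2 + 2*m) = (m - 5)*(m + 2)*(m + 4)*(m)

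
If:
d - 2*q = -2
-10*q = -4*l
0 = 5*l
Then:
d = -2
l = 0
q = 0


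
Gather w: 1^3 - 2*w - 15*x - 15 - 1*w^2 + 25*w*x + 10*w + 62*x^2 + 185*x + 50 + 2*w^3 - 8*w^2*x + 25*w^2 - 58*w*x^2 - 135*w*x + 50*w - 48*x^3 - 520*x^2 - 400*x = 2*w^3 + w^2*(24 - 8*x) + w*(-58*x^2 - 110*x + 58) - 48*x^3 - 458*x^2 - 230*x + 36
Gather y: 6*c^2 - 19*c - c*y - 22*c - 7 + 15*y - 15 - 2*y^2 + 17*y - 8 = 6*c^2 - 41*c - 2*y^2 + y*(32 - c) - 30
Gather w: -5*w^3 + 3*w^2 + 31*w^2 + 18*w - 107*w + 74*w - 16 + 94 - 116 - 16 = -5*w^3 + 34*w^2 - 15*w - 54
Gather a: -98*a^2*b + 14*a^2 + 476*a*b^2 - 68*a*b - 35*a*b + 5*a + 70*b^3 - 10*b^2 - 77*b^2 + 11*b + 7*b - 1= a^2*(14 - 98*b) + a*(476*b^2 - 103*b + 5) + 70*b^3 - 87*b^2 + 18*b - 1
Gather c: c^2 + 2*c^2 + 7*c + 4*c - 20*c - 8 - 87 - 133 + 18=3*c^2 - 9*c - 210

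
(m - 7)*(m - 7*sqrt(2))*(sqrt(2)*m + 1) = sqrt(2)*m^3 - 13*m^2 - 7*sqrt(2)*m^2 - 7*sqrt(2)*m + 91*m + 49*sqrt(2)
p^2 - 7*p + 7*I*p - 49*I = (p - 7)*(p + 7*I)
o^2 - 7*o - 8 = (o - 8)*(o + 1)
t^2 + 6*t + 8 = (t + 2)*(t + 4)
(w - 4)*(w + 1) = w^2 - 3*w - 4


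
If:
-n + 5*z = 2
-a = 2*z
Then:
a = -2*z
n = 5*z - 2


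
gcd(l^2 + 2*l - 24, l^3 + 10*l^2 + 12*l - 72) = l + 6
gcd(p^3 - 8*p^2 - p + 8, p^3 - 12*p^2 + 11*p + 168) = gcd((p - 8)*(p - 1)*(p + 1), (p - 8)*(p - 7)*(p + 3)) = p - 8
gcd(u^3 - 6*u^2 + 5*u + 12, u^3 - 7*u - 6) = u^2 - 2*u - 3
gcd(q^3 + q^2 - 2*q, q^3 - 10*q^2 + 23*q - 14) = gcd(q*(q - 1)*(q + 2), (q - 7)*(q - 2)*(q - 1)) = q - 1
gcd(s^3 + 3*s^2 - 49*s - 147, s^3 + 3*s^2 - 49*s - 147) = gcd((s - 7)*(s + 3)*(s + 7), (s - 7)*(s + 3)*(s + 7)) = s^3 + 3*s^2 - 49*s - 147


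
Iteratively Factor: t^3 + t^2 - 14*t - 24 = (t + 3)*(t^2 - 2*t - 8) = (t - 4)*(t + 3)*(t + 2)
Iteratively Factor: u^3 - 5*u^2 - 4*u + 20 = (u + 2)*(u^2 - 7*u + 10) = (u - 2)*(u + 2)*(u - 5)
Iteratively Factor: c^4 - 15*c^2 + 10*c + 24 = (c - 3)*(c^3 + 3*c^2 - 6*c - 8) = (c - 3)*(c + 4)*(c^2 - c - 2) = (c - 3)*(c - 2)*(c + 4)*(c + 1)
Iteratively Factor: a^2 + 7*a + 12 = (a + 4)*(a + 3)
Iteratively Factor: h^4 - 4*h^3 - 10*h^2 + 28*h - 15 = (h - 1)*(h^3 - 3*h^2 - 13*h + 15) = (h - 1)^2*(h^2 - 2*h - 15) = (h - 5)*(h - 1)^2*(h + 3)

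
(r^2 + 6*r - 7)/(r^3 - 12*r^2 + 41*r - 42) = (r^2 + 6*r - 7)/(r^3 - 12*r^2 + 41*r - 42)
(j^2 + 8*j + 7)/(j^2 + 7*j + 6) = (j + 7)/(j + 6)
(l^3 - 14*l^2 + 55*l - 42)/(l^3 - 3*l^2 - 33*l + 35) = (l - 6)/(l + 5)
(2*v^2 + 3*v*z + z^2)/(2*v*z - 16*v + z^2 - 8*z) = (v + z)/(z - 8)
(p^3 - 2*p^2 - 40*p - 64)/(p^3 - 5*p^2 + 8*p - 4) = (p^3 - 2*p^2 - 40*p - 64)/(p^3 - 5*p^2 + 8*p - 4)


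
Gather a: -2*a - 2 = -2*a - 2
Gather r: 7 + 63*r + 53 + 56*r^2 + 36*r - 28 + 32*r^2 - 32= 88*r^2 + 99*r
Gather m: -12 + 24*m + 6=24*m - 6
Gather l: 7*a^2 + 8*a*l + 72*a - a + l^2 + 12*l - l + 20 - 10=7*a^2 + 71*a + l^2 + l*(8*a + 11) + 10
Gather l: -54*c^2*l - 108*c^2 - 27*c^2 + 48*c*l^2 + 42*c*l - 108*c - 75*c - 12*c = -135*c^2 + 48*c*l^2 - 195*c + l*(-54*c^2 + 42*c)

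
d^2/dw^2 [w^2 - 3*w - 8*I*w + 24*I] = 2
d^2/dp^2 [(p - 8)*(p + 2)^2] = 6*p - 8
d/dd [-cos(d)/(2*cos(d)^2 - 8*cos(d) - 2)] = (sin(d)^2 - 2)*sin(d)/(2*(sin(d)^2 + 4*cos(d))^2)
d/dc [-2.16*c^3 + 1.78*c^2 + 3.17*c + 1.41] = -6.48*c^2 + 3.56*c + 3.17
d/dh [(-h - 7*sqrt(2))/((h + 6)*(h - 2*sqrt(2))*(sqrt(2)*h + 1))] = (sqrt(2)*(h + 6)*(h - 2*sqrt(2))*(h + 7*sqrt(2)) - (h + 6)*(h - 2*sqrt(2))*(sqrt(2)*h + 1) + (h + 6)*(h + 7*sqrt(2))*(sqrt(2)*h + 1) + (h - 2*sqrt(2))*(h + 7*sqrt(2))*(sqrt(2)*h + 1))/((h + 6)^2*(h - 2*sqrt(2))^2*(sqrt(2)*h + 1)^2)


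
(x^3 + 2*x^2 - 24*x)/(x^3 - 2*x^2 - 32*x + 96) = x/(x - 4)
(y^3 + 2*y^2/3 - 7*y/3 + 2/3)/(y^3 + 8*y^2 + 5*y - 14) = (y - 1/3)/(y + 7)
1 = 1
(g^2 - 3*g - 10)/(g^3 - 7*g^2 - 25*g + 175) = (g + 2)/(g^2 - 2*g - 35)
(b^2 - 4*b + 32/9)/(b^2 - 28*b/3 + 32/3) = (b - 8/3)/(b - 8)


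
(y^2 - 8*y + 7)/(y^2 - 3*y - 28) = (y - 1)/(y + 4)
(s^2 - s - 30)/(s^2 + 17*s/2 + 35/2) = 2*(s - 6)/(2*s + 7)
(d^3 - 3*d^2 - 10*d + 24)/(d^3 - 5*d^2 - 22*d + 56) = (d^2 - d - 12)/(d^2 - 3*d - 28)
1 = 1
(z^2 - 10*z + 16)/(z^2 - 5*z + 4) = (z^2 - 10*z + 16)/(z^2 - 5*z + 4)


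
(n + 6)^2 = n^2 + 12*n + 36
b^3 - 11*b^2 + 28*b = b*(b - 7)*(b - 4)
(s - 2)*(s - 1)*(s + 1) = s^3 - 2*s^2 - s + 2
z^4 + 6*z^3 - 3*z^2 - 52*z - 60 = (z - 3)*(z + 2)^2*(z + 5)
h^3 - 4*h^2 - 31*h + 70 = (h - 7)*(h - 2)*(h + 5)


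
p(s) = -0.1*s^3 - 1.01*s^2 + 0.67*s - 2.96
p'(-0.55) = 1.69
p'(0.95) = -1.52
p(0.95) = -3.32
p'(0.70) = -0.89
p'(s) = -0.3*s^2 - 2.02*s + 0.67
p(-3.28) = -12.49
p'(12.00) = -66.77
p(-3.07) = -11.64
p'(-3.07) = 4.04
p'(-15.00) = -36.53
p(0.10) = -2.90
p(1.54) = -4.69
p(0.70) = -3.02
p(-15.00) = 97.24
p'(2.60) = -6.61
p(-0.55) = -3.62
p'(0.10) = 0.46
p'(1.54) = -3.15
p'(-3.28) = 4.07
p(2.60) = -9.80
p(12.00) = -313.16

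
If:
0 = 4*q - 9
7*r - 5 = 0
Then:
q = 9/4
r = 5/7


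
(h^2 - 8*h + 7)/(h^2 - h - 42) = (h - 1)/(h + 6)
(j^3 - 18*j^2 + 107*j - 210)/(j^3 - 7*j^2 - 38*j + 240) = (j^2 - 13*j + 42)/(j^2 - 2*j - 48)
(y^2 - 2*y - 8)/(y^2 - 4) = (y - 4)/(y - 2)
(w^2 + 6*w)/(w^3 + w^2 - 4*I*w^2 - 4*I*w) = (w + 6)/(w^2 + w - 4*I*w - 4*I)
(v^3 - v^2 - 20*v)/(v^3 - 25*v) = (v + 4)/(v + 5)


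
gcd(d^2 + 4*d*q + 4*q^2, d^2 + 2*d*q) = d + 2*q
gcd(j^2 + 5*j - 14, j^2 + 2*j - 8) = j - 2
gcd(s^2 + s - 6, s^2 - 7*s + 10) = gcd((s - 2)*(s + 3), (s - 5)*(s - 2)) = s - 2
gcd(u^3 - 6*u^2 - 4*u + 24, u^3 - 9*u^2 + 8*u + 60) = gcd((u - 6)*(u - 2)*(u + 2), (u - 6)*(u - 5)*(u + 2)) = u^2 - 4*u - 12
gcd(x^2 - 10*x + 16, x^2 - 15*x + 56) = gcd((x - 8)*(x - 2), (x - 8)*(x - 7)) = x - 8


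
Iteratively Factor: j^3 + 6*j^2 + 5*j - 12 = (j - 1)*(j^2 + 7*j + 12) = (j - 1)*(j + 3)*(j + 4)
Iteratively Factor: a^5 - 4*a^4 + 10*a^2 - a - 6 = (a - 1)*(a^4 - 3*a^3 - 3*a^2 + 7*a + 6) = (a - 2)*(a - 1)*(a^3 - a^2 - 5*a - 3) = (a - 3)*(a - 2)*(a - 1)*(a^2 + 2*a + 1) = (a - 3)*(a - 2)*(a - 1)*(a + 1)*(a + 1)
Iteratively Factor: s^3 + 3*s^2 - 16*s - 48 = (s - 4)*(s^2 + 7*s + 12) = (s - 4)*(s + 4)*(s + 3)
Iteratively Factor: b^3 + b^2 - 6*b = (b + 3)*(b^2 - 2*b) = b*(b + 3)*(b - 2)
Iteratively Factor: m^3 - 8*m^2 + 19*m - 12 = (m - 1)*(m^2 - 7*m + 12) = (m - 4)*(m - 1)*(m - 3)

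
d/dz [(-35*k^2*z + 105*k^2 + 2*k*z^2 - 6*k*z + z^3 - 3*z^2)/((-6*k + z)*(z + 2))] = (1050*k^3 + 23*k^2*z^2 - 258*k^2*z - 138*k^2 - 12*k*z^3 - 8*k*z^2 + 72*k*z + z^4 + 4*z^3 - 6*z^2)/(36*k^2*z^2 + 144*k^2*z + 144*k^2 - 12*k*z^3 - 48*k*z^2 - 48*k*z + z^4 + 4*z^3 + 4*z^2)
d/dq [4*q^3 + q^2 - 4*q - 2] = 12*q^2 + 2*q - 4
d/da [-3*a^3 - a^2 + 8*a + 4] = -9*a^2 - 2*a + 8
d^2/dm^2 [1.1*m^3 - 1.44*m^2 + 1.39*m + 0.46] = 6.6*m - 2.88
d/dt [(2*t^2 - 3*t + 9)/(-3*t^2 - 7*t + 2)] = (-23*t^2 + 62*t + 57)/(9*t^4 + 42*t^3 + 37*t^2 - 28*t + 4)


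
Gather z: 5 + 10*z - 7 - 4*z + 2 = 6*z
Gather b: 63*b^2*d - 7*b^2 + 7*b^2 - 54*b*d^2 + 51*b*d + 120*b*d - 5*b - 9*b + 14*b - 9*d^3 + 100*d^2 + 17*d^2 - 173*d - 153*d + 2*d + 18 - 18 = 63*b^2*d + b*(-54*d^2 + 171*d) - 9*d^3 + 117*d^2 - 324*d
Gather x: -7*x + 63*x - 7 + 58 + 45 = 56*x + 96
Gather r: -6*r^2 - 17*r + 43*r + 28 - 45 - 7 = -6*r^2 + 26*r - 24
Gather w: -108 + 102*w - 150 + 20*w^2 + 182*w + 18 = 20*w^2 + 284*w - 240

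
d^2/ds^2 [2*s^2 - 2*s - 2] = 4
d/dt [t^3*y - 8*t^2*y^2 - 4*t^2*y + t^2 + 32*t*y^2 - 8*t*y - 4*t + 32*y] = 3*t^2*y - 16*t*y^2 - 8*t*y + 2*t + 32*y^2 - 8*y - 4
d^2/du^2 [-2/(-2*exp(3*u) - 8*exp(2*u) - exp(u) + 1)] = 2*(2*(6*exp(2*u) + 16*exp(u) + 1)^2*exp(u) - (18*exp(2*u) + 32*exp(u) + 1)*(2*exp(3*u) + 8*exp(2*u) + exp(u) - 1))*exp(u)/(2*exp(3*u) + 8*exp(2*u) + exp(u) - 1)^3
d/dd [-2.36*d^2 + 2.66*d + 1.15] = 2.66 - 4.72*d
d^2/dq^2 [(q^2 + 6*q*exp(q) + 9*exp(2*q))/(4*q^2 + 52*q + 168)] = ((2*q + 13)^2*(q^2 + 6*q*exp(q) + 9*exp(2*q)) + (q^2 + 13*q + 42)^2*(3*q*exp(q) + 18*exp(2*q) + 6*exp(q) + 1) - (q^2 + 13*q + 42)*(q^2 + 6*q*exp(q) + 2*(2*q + 13)*(3*q*exp(q) + q + 9*exp(2*q) + 3*exp(q)) + 9*exp(2*q)))/(2*(q^2 + 13*q + 42)^3)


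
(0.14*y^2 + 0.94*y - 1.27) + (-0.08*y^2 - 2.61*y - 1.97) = 0.06*y^2 - 1.67*y - 3.24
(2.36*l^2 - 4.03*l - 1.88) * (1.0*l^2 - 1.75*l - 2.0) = 2.36*l^4 - 8.16*l^3 + 0.452500000000001*l^2 + 11.35*l + 3.76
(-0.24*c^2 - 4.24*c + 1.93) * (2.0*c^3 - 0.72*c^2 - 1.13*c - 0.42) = -0.48*c^5 - 8.3072*c^4 + 7.184*c^3 + 3.5024*c^2 - 0.4001*c - 0.8106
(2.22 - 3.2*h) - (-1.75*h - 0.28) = 2.5 - 1.45*h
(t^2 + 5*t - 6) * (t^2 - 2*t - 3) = t^4 + 3*t^3 - 19*t^2 - 3*t + 18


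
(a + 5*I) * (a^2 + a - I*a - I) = a^3 + a^2 + 4*I*a^2 + 5*a + 4*I*a + 5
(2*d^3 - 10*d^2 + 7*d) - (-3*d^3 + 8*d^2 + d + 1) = 5*d^3 - 18*d^2 + 6*d - 1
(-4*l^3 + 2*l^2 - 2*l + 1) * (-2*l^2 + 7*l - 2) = 8*l^5 - 32*l^4 + 26*l^3 - 20*l^2 + 11*l - 2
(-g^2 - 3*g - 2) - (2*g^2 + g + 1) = -3*g^2 - 4*g - 3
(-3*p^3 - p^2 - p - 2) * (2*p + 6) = -6*p^4 - 20*p^3 - 8*p^2 - 10*p - 12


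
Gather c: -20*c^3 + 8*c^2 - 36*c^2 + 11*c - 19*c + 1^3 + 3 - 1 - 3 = -20*c^3 - 28*c^2 - 8*c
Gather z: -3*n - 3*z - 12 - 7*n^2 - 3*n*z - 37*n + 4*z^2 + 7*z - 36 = -7*n^2 - 40*n + 4*z^2 + z*(4 - 3*n) - 48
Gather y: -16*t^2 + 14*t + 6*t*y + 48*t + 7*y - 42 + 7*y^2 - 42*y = -16*t^2 + 62*t + 7*y^2 + y*(6*t - 35) - 42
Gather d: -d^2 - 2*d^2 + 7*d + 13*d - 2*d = -3*d^2 + 18*d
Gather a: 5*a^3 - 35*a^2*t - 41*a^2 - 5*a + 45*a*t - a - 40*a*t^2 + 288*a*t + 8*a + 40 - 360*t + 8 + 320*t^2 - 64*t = 5*a^3 + a^2*(-35*t - 41) + a*(-40*t^2 + 333*t + 2) + 320*t^2 - 424*t + 48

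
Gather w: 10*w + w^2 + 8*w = w^2 + 18*w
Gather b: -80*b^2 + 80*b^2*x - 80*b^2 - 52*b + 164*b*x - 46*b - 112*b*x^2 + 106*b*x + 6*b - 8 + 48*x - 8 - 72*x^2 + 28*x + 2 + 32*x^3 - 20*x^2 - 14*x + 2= b^2*(80*x - 160) + b*(-112*x^2 + 270*x - 92) + 32*x^3 - 92*x^2 + 62*x - 12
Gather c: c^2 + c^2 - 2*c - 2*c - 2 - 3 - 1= 2*c^2 - 4*c - 6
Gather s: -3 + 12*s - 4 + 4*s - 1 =16*s - 8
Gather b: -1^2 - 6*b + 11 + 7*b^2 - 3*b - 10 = 7*b^2 - 9*b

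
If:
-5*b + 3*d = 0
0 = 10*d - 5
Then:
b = 3/10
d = 1/2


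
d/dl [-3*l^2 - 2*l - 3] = -6*l - 2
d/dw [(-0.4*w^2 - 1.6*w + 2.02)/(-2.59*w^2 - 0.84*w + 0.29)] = (-3.808*w^2 + 10.2316*w + 1.2328)/(6.7081*w^4 + 4.3512*w^3 - 0.7966*w^2 - 0.4872*w + 0.0841)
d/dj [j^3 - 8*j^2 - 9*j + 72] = 3*j^2 - 16*j - 9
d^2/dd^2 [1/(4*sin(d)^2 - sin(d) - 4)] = (64*sin(d)^4 - 12*sin(d)^3 - 31*sin(d)^2 + 20*sin(d) - 34)/(sin(d) + 4*cos(d)^2)^3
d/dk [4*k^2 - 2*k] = 8*k - 2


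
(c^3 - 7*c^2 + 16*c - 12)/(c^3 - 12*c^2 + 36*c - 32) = (c - 3)/(c - 8)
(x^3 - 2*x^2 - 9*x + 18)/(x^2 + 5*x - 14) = (x^2 - 9)/(x + 7)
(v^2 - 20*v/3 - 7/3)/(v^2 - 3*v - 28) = (v + 1/3)/(v + 4)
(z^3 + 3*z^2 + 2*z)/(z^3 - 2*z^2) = (z^2 + 3*z + 2)/(z*(z - 2))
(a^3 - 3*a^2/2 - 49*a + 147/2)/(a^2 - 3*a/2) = a - 49/a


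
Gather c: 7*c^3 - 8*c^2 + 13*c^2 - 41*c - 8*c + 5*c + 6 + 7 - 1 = 7*c^3 + 5*c^2 - 44*c + 12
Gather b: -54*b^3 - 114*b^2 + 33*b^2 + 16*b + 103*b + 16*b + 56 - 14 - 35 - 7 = -54*b^3 - 81*b^2 + 135*b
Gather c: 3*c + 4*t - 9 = 3*c + 4*t - 9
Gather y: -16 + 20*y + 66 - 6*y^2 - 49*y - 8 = -6*y^2 - 29*y + 42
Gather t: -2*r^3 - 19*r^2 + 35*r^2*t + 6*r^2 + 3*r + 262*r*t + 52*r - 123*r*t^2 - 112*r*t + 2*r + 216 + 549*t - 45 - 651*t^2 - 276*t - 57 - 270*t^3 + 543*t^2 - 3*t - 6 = -2*r^3 - 13*r^2 + 57*r - 270*t^3 + t^2*(-123*r - 108) + t*(35*r^2 + 150*r + 270) + 108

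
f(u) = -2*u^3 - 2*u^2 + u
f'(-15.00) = -1289.00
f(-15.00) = 6285.00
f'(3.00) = -65.00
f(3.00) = -69.00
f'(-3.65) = -64.34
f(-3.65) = 66.96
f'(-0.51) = 1.48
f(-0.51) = -0.76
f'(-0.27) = 1.64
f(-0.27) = -0.38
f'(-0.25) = 1.62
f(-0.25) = -0.34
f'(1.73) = -23.88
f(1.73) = -14.61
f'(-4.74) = -114.85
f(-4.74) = 163.32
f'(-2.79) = -34.54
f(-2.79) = 25.08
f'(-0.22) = 1.59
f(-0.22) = -0.30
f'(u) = -6*u^2 - 4*u + 1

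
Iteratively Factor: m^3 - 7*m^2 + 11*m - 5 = (m - 5)*(m^2 - 2*m + 1) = (m - 5)*(m - 1)*(m - 1)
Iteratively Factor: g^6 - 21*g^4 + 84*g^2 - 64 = (g - 2)*(g^5 + 2*g^4 - 17*g^3 - 34*g^2 + 16*g + 32) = (g - 2)*(g + 4)*(g^4 - 2*g^3 - 9*g^2 + 2*g + 8) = (g - 4)*(g - 2)*(g + 4)*(g^3 + 2*g^2 - g - 2) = (g - 4)*(g - 2)*(g + 2)*(g + 4)*(g^2 - 1) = (g - 4)*(g - 2)*(g - 1)*(g + 2)*(g + 4)*(g + 1)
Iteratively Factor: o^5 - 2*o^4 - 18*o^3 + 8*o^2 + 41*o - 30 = (o + 3)*(o^4 - 5*o^3 - 3*o^2 + 17*o - 10) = (o - 5)*(o + 3)*(o^3 - 3*o + 2) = (o - 5)*(o - 1)*(o + 3)*(o^2 + o - 2) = (o - 5)*(o - 1)^2*(o + 3)*(o + 2)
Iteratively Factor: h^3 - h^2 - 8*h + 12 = (h - 2)*(h^2 + h - 6) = (h - 2)*(h + 3)*(h - 2)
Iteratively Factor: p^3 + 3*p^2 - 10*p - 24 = (p + 2)*(p^2 + p - 12) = (p + 2)*(p + 4)*(p - 3)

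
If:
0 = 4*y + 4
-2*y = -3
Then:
No Solution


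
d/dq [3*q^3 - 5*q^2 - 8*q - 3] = 9*q^2 - 10*q - 8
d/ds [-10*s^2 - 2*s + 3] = -20*s - 2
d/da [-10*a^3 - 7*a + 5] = -30*a^2 - 7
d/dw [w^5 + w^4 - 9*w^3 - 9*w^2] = w*(5*w^3 + 4*w^2 - 27*w - 18)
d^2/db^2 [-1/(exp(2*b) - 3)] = 4*(-exp(2*b) - 3)*exp(2*b)/(exp(2*b) - 3)^3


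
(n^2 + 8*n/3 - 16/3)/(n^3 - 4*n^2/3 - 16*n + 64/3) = 1/(n - 4)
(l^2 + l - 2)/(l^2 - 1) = (l + 2)/(l + 1)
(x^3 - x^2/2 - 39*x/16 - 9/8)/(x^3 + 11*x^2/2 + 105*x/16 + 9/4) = (x - 2)/(x + 4)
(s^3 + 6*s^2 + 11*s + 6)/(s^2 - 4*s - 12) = (s^2 + 4*s + 3)/(s - 6)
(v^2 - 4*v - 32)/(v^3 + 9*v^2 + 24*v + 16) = (v - 8)/(v^2 + 5*v + 4)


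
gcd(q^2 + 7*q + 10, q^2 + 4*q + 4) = q + 2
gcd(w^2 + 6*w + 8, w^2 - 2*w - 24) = w + 4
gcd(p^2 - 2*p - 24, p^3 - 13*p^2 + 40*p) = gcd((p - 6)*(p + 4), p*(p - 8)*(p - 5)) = 1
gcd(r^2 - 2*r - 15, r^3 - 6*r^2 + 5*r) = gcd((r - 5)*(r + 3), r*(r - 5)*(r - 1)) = r - 5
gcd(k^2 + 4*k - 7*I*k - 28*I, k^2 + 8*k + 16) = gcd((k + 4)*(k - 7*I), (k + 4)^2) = k + 4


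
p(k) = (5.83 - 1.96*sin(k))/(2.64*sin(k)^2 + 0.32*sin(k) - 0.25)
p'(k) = (5.83 - 1.96*sin(k))*(-5.28*sin(k)*cos(k) - 0.32*cos(k))/(2.64*sin(k)^2 + 0.32*sin(k) - 0.25)^2 - 1.96*cos(k)/(2.64*sin(k)^2 + 0.32*sin(k) - 0.25) = (5.1744*sin(k)^2 - 30.7824*sin(k) - 1.3756)*cos(k)/(6.9696*sin(k)^4 + 1.6896*sin(k)^3 - 1.2176*sin(k)^2 - 0.16*sin(k) + 0.0625)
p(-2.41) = 9.99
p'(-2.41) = -31.34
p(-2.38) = 9.13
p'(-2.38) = -26.14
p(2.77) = 23.89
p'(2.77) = 240.94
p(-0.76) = 9.18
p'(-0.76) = 26.38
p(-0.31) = -63.06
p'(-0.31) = 778.66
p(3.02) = -32.45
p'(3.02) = 168.20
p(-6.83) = 23.03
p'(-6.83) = 154.82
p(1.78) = 1.51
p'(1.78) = 0.82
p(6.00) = -47.84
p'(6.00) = 412.27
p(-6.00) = 116.03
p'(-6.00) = -4434.75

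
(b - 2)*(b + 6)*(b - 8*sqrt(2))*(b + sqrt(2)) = b^4 - 7*sqrt(2)*b^3 + 4*b^3 - 28*sqrt(2)*b^2 - 28*b^2 - 64*b + 84*sqrt(2)*b + 192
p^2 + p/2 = p*(p + 1/2)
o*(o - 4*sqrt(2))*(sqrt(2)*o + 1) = sqrt(2)*o^3 - 7*o^2 - 4*sqrt(2)*o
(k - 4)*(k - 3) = k^2 - 7*k + 12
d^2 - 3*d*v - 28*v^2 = (d - 7*v)*(d + 4*v)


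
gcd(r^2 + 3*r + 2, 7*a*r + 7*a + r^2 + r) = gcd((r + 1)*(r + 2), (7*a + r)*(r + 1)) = r + 1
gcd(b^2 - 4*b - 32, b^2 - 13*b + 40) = b - 8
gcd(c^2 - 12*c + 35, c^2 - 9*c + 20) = c - 5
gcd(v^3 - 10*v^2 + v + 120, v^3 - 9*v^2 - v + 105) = v^2 - 2*v - 15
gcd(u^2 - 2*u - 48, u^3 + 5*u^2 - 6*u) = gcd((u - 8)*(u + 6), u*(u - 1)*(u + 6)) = u + 6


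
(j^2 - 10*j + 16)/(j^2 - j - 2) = (j - 8)/(j + 1)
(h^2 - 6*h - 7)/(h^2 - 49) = (h + 1)/(h + 7)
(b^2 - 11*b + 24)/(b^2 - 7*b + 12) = (b - 8)/(b - 4)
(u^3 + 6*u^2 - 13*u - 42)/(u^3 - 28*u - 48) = (u^2 + 4*u - 21)/(u^2 - 2*u - 24)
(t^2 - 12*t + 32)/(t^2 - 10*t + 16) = (t - 4)/(t - 2)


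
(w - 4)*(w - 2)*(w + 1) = w^3 - 5*w^2 + 2*w + 8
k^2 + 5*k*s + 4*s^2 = (k + s)*(k + 4*s)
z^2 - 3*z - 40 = (z - 8)*(z + 5)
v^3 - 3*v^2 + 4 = (v - 2)^2*(v + 1)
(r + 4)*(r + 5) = r^2 + 9*r + 20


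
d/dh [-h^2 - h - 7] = -2*h - 1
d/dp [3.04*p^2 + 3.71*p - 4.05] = 6.08*p + 3.71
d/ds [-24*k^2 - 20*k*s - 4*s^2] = -20*k - 8*s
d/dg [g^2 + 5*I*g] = 2*g + 5*I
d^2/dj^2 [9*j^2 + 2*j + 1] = 18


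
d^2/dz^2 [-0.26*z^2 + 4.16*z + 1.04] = -0.520000000000000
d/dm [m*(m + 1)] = 2*m + 1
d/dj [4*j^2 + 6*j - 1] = 8*j + 6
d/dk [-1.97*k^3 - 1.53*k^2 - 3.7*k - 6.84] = -5.91*k^2 - 3.06*k - 3.7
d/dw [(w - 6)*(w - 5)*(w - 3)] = 3*w^2 - 28*w + 63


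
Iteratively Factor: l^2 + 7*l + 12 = (l + 3)*(l + 4)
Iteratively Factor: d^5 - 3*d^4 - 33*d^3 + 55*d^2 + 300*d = (d + 4)*(d^4 - 7*d^3 - 5*d^2 + 75*d) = (d - 5)*(d + 4)*(d^3 - 2*d^2 - 15*d) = d*(d - 5)*(d + 4)*(d^2 - 2*d - 15) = d*(d - 5)*(d + 3)*(d + 4)*(d - 5)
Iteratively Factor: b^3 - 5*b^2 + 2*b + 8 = (b + 1)*(b^2 - 6*b + 8) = (b - 2)*(b + 1)*(b - 4)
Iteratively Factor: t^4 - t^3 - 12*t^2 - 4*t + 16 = (t - 4)*(t^3 + 3*t^2 - 4) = (t - 4)*(t + 2)*(t^2 + t - 2) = (t - 4)*(t + 2)^2*(t - 1)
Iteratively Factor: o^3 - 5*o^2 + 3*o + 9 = (o - 3)*(o^2 - 2*o - 3) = (o - 3)^2*(o + 1)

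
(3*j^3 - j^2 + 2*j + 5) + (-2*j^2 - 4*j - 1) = 3*j^3 - 3*j^2 - 2*j + 4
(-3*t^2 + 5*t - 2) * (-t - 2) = 3*t^3 + t^2 - 8*t + 4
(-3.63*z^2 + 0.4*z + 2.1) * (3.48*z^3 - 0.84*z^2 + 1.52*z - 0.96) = -12.6324*z^5 + 4.4412*z^4 + 1.4544*z^3 + 2.3288*z^2 + 2.808*z - 2.016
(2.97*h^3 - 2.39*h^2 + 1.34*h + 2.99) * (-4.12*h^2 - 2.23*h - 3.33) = -12.2364*h^5 + 3.2237*h^4 - 10.0812*h^3 - 7.3483*h^2 - 11.1299*h - 9.9567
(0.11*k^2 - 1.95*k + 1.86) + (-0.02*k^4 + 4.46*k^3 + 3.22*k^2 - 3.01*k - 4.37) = -0.02*k^4 + 4.46*k^3 + 3.33*k^2 - 4.96*k - 2.51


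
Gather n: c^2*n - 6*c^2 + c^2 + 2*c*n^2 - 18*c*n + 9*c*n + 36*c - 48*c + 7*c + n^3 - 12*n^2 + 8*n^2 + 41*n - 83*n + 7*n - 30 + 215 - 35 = -5*c^2 - 5*c + n^3 + n^2*(2*c - 4) + n*(c^2 - 9*c - 35) + 150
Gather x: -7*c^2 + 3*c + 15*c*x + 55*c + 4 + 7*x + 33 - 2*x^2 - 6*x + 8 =-7*c^2 + 58*c - 2*x^2 + x*(15*c + 1) + 45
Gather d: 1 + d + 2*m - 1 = d + 2*m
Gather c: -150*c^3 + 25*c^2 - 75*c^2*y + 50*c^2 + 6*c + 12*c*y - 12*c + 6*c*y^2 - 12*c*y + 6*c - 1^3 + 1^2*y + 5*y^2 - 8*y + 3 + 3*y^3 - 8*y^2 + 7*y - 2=-150*c^3 + c^2*(75 - 75*y) + 6*c*y^2 + 3*y^3 - 3*y^2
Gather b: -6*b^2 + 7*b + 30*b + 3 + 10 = -6*b^2 + 37*b + 13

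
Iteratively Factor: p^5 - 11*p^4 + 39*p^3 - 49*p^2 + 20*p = (p - 1)*(p^4 - 10*p^3 + 29*p^2 - 20*p) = (p - 4)*(p - 1)*(p^3 - 6*p^2 + 5*p) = (p - 4)*(p - 1)^2*(p^2 - 5*p) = (p - 5)*(p - 4)*(p - 1)^2*(p)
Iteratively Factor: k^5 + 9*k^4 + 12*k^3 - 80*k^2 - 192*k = (k + 4)*(k^4 + 5*k^3 - 8*k^2 - 48*k) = (k - 3)*(k + 4)*(k^3 + 8*k^2 + 16*k) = (k - 3)*(k + 4)^2*(k^2 + 4*k) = (k - 3)*(k + 4)^3*(k)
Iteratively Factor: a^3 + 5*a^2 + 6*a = (a + 3)*(a^2 + 2*a) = a*(a + 3)*(a + 2)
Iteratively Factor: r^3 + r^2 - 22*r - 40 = (r + 2)*(r^2 - r - 20) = (r - 5)*(r + 2)*(r + 4)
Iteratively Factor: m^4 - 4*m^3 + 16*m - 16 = (m - 2)*(m^3 - 2*m^2 - 4*m + 8) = (m - 2)^2*(m^2 - 4) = (m - 2)^3*(m + 2)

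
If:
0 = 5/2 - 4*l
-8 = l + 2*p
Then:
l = 5/8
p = -69/16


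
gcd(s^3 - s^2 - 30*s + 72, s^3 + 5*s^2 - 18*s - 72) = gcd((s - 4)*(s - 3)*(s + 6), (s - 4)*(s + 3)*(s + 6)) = s^2 + 2*s - 24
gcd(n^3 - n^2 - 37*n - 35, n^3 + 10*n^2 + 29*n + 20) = n^2 + 6*n + 5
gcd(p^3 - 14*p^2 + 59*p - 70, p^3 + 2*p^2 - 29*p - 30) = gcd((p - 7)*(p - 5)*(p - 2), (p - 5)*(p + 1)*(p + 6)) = p - 5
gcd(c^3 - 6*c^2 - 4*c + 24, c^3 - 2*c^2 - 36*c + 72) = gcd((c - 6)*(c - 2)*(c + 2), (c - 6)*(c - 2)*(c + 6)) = c^2 - 8*c + 12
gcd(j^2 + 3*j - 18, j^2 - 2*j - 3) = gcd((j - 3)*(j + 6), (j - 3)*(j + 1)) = j - 3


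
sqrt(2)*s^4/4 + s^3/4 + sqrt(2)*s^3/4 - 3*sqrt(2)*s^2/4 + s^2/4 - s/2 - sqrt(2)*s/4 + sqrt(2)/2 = (s/2 + 1)*(s - 1)*(s - sqrt(2)/2)*(sqrt(2)*s/2 + 1)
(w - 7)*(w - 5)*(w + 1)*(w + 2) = w^4 - 9*w^3 + w^2 + 81*w + 70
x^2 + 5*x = x*(x + 5)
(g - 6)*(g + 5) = g^2 - g - 30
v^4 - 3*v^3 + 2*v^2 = v^2*(v - 2)*(v - 1)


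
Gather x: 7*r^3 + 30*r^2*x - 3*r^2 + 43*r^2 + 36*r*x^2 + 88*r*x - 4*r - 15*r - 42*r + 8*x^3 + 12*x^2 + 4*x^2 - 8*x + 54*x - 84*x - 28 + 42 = 7*r^3 + 40*r^2 - 61*r + 8*x^3 + x^2*(36*r + 16) + x*(30*r^2 + 88*r - 38) + 14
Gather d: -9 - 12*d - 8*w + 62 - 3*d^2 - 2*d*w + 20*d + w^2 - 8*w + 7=-3*d^2 + d*(8 - 2*w) + w^2 - 16*w + 60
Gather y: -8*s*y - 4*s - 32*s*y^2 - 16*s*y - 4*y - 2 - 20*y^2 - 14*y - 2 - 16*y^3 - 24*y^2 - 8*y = -4*s - 16*y^3 + y^2*(-32*s - 44) + y*(-24*s - 26) - 4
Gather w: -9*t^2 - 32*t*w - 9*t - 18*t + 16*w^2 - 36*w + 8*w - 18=-9*t^2 - 27*t + 16*w^2 + w*(-32*t - 28) - 18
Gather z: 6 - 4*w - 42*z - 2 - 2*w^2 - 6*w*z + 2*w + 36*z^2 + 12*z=-2*w^2 - 2*w + 36*z^2 + z*(-6*w - 30) + 4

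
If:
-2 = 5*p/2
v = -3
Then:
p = -4/5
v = -3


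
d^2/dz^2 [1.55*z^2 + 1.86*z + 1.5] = 3.10000000000000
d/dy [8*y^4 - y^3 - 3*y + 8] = 32*y^3 - 3*y^2 - 3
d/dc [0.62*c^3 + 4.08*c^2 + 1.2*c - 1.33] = 1.86*c^2 + 8.16*c + 1.2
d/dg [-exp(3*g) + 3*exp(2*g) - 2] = 3*(2 - exp(g))*exp(2*g)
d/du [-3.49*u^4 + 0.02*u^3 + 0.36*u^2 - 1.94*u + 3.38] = -13.96*u^3 + 0.06*u^2 + 0.72*u - 1.94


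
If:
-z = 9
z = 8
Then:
No Solution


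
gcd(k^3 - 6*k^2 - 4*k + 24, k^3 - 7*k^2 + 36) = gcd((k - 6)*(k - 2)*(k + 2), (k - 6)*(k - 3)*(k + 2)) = k^2 - 4*k - 12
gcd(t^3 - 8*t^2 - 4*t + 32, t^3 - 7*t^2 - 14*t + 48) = t^2 - 10*t + 16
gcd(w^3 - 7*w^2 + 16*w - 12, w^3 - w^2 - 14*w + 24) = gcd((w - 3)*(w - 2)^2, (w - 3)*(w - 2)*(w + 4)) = w^2 - 5*w + 6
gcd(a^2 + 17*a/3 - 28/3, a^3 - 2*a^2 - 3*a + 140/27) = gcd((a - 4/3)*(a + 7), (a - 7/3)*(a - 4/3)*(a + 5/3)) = a - 4/3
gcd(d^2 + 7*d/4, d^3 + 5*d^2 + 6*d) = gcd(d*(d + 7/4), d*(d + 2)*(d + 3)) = d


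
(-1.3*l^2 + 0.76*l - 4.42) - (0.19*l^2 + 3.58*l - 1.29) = -1.49*l^2 - 2.82*l - 3.13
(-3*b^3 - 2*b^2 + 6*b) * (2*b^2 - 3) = -6*b^5 - 4*b^4 + 21*b^3 + 6*b^2 - 18*b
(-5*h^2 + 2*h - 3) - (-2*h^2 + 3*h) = -3*h^2 - h - 3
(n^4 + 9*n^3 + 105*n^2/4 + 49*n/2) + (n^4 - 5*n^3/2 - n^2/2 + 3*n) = 2*n^4 + 13*n^3/2 + 103*n^2/4 + 55*n/2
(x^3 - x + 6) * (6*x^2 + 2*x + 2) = 6*x^5 + 2*x^4 - 4*x^3 + 34*x^2 + 10*x + 12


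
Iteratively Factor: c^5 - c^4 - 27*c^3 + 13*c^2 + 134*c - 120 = (c - 1)*(c^4 - 27*c^2 - 14*c + 120) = (c - 5)*(c - 1)*(c^3 + 5*c^2 - 2*c - 24) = (c - 5)*(c - 2)*(c - 1)*(c^2 + 7*c + 12) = (c - 5)*(c - 2)*(c - 1)*(c + 3)*(c + 4)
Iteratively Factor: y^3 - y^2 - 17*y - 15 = (y - 5)*(y^2 + 4*y + 3) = (y - 5)*(y + 3)*(y + 1)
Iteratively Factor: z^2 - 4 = (z + 2)*(z - 2)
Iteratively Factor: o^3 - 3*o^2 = (o)*(o^2 - 3*o) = o*(o - 3)*(o)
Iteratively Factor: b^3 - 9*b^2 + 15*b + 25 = (b - 5)*(b^2 - 4*b - 5) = (b - 5)^2*(b + 1)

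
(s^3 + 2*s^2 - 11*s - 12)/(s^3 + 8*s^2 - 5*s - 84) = (s + 1)/(s + 7)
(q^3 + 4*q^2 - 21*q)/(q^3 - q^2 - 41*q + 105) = q/(q - 5)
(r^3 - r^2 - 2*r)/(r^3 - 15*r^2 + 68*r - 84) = r*(r + 1)/(r^2 - 13*r + 42)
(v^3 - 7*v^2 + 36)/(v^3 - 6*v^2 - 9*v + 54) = (v + 2)/(v + 3)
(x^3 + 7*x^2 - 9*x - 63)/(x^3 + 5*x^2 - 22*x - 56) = (x^2 - 9)/(x^2 - 2*x - 8)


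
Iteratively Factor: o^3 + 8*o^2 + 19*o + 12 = (o + 1)*(o^2 + 7*o + 12) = (o + 1)*(o + 3)*(o + 4)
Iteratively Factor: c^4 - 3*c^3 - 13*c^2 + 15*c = (c - 1)*(c^3 - 2*c^2 - 15*c) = c*(c - 1)*(c^2 - 2*c - 15) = c*(c - 5)*(c - 1)*(c + 3)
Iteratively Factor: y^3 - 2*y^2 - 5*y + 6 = (y - 3)*(y^2 + y - 2) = (y - 3)*(y + 2)*(y - 1)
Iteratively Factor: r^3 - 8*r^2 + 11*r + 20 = (r + 1)*(r^2 - 9*r + 20) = (r - 5)*(r + 1)*(r - 4)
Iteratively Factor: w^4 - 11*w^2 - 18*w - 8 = (w + 1)*(w^3 - w^2 - 10*w - 8) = (w + 1)*(w + 2)*(w^2 - 3*w - 4) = (w + 1)^2*(w + 2)*(w - 4)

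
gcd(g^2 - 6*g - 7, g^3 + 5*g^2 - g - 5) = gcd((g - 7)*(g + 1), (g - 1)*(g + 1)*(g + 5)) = g + 1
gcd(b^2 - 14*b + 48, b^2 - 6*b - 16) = b - 8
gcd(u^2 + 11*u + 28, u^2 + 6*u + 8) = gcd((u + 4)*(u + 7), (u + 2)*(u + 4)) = u + 4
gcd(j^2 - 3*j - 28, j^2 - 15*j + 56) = j - 7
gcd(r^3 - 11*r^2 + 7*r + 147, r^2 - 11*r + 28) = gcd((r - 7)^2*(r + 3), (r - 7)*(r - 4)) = r - 7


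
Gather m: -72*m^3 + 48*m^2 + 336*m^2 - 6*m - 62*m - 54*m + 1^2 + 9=-72*m^3 + 384*m^2 - 122*m + 10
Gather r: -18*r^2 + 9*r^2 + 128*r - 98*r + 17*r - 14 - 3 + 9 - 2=-9*r^2 + 47*r - 10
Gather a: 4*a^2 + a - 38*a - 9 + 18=4*a^2 - 37*a + 9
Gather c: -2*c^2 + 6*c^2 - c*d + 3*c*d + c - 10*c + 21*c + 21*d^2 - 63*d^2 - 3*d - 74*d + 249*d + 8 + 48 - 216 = 4*c^2 + c*(2*d + 12) - 42*d^2 + 172*d - 160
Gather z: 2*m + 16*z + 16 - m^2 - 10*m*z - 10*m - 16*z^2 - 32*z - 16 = -m^2 - 8*m - 16*z^2 + z*(-10*m - 16)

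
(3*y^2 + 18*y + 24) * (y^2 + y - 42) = 3*y^4 + 21*y^3 - 84*y^2 - 732*y - 1008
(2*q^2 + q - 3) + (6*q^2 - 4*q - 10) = 8*q^2 - 3*q - 13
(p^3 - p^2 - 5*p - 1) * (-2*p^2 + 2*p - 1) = -2*p^5 + 4*p^4 + 7*p^3 - 7*p^2 + 3*p + 1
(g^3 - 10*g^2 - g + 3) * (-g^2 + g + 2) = -g^5 + 11*g^4 - 7*g^3 - 24*g^2 + g + 6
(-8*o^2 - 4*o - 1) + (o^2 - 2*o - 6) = -7*o^2 - 6*o - 7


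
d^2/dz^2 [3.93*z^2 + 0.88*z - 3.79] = 7.86000000000000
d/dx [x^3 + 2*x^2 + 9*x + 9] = 3*x^2 + 4*x + 9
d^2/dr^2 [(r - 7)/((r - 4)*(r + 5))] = 2*(r^3 - 21*r^2 + 39*r - 127)/(r^6 + 3*r^5 - 57*r^4 - 119*r^3 + 1140*r^2 + 1200*r - 8000)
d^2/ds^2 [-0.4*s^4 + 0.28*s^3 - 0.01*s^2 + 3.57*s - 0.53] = -4.8*s^2 + 1.68*s - 0.02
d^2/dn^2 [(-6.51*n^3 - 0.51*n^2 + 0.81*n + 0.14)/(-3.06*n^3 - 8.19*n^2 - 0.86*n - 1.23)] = (-316.748556*n^6 - 148.297392*n^5 - 439.610004*n^4 - 316.125408*n^3 - 11.478186*n^2 + 105.297192*n + 5.870342)/(28.652616*n^9 + 230.063652*n^8 + 639.916686*n^7 + 713.221767*n^6 + 364.798998*n^5 + 285.103989*n^4 + 66.50477*n^3 + 39.901077*n^2 + 3.903282*n + 1.860867)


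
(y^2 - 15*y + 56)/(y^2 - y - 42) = (y - 8)/(y + 6)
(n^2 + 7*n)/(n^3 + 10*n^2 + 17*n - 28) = n/(n^2 + 3*n - 4)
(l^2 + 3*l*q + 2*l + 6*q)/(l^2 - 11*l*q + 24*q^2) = (l^2 + 3*l*q + 2*l + 6*q)/(l^2 - 11*l*q + 24*q^2)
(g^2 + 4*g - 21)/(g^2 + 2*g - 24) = (g^2 + 4*g - 21)/(g^2 + 2*g - 24)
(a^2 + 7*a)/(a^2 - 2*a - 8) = a*(a + 7)/(a^2 - 2*a - 8)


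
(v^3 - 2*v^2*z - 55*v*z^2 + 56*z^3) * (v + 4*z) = v^4 + 2*v^3*z - 63*v^2*z^2 - 164*v*z^3 + 224*z^4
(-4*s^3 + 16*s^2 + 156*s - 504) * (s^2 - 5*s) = -4*s^5 + 36*s^4 + 76*s^3 - 1284*s^2 + 2520*s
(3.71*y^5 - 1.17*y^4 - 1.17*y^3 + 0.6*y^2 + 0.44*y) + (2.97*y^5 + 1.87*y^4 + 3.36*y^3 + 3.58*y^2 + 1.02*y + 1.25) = 6.68*y^5 + 0.7*y^4 + 2.19*y^3 + 4.18*y^2 + 1.46*y + 1.25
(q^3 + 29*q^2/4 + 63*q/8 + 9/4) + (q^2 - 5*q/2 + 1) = q^3 + 33*q^2/4 + 43*q/8 + 13/4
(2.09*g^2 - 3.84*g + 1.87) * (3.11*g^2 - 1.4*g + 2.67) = 6.4999*g^4 - 14.8684*g^3 + 16.772*g^2 - 12.8708*g + 4.9929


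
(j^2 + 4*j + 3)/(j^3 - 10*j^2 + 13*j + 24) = (j + 3)/(j^2 - 11*j + 24)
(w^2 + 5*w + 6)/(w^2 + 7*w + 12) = (w + 2)/(w + 4)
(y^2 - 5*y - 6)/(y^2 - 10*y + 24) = (y + 1)/(y - 4)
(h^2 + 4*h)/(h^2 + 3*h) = (h + 4)/(h + 3)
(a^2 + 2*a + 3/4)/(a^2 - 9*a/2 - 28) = (4*a^2 + 8*a + 3)/(2*(2*a^2 - 9*a - 56))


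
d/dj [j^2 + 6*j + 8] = 2*j + 6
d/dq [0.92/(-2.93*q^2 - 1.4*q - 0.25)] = (5.3912*q + 1.288)/(2.93*q^2 + 1.4*q + 0.25)^2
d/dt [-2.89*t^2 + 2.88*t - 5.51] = 2.88 - 5.78*t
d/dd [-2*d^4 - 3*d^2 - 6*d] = -8*d^3 - 6*d - 6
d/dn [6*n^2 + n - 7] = 12*n + 1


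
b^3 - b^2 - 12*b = b*(b - 4)*(b + 3)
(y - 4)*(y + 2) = y^2 - 2*y - 8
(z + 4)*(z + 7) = z^2 + 11*z + 28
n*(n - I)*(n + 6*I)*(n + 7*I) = n^4 + 12*I*n^3 - 29*n^2 + 42*I*n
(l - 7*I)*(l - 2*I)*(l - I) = l^3 - 10*I*l^2 - 23*l + 14*I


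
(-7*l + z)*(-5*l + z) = 35*l^2 - 12*l*z + z^2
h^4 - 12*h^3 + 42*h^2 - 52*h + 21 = (h - 7)*(h - 3)*(h - 1)^2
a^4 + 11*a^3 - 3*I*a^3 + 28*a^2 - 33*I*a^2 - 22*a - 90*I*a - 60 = (a + 5)*(a + 6)*(a - 2*I)*(a - I)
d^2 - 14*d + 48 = (d - 8)*(d - 6)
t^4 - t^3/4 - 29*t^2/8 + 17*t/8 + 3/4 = (t - 3/2)*(t - 1)*(t + 1/4)*(t + 2)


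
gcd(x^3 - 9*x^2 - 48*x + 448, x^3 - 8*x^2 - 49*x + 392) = x^2 - x - 56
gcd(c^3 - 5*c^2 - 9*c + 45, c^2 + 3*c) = c + 3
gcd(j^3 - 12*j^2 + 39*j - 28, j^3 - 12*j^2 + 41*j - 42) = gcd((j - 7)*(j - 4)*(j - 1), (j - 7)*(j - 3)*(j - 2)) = j - 7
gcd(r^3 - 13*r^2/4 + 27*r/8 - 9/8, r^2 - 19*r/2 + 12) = r - 3/2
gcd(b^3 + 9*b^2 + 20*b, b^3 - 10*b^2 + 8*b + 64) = 1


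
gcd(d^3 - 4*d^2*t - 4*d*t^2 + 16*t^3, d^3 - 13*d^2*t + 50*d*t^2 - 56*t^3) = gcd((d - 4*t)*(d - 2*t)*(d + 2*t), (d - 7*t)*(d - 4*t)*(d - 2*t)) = d^2 - 6*d*t + 8*t^2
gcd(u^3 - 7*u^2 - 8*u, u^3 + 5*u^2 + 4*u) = u^2 + u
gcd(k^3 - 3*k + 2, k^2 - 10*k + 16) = 1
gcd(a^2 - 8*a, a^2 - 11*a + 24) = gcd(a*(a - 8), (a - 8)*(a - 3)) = a - 8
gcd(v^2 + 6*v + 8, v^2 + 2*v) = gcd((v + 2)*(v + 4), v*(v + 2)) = v + 2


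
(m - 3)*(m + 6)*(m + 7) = m^3 + 10*m^2 + 3*m - 126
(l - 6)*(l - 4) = l^2 - 10*l + 24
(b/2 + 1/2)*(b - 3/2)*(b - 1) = b^3/2 - 3*b^2/4 - b/2 + 3/4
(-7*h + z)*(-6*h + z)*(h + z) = 42*h^3 + 29*h^2*z - 12*h*z^2 + z^3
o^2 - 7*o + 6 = (o - 6)*(o - 1)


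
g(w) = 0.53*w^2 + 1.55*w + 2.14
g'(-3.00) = -1.63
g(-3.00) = 2.26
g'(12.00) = 14.27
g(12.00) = 97.06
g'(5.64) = 7.53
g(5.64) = 27.74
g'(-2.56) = -1.16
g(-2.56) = 1.65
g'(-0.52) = 1.00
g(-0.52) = 1.48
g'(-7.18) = -6.06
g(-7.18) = 18.33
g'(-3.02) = -1.65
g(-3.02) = 2.29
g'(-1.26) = 0.21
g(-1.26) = 1.03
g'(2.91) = 4.63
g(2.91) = 11.14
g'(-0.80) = 0.70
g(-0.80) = 1.24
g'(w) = 1.06*w + 1.55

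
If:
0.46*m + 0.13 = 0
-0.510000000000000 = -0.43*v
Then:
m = -0.28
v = 1.19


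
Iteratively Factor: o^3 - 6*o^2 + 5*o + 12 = (o - 4)*(o^2 - 2*o - 3) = (o - 4)*(o + 1)*(o - 3)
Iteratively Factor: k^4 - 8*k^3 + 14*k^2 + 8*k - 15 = (k + 1)*(k^3 - 9*k^2 + 23*k - 15) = (k - 5)*(k + 1)*(k^2 - 4*k + 3) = (k - 5)*(k - 1)*(k + 1)*(k - 3)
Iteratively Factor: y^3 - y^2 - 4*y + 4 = (y - 2)*(y^2 + y - 2) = (y - 2)*(y + 2)*(y - 1)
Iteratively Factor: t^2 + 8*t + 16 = (t + 4)*(t + 4)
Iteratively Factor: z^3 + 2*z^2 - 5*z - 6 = (z + 1)*(z^2 + z - 6) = (z - 2)*(z + 1)*(z + 3)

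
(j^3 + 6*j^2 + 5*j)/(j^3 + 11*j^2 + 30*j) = (j + 1)/(j + 6)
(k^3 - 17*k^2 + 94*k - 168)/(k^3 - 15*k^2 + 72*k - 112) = (k - 6)/(k - 4)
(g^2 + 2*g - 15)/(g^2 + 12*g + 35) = (g - 3)/(g + 7)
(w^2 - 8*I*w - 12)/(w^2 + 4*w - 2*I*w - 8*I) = (w - 6*I)/(w + 4)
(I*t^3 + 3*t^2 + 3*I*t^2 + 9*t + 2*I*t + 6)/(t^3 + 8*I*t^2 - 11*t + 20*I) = (I*t^3 + 3*t^2*(1 + I) + t*(9 + 2*I) + 6)/(t^3 + 8*I*t^2 - 11*t + 20*I)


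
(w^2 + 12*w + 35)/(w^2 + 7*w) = (w + 5)/w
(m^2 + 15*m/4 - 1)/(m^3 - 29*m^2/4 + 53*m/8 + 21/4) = 2*(4*m^2 + 15*m - 4)/(8*m^3 - 58*m^2 + 53*m + 42)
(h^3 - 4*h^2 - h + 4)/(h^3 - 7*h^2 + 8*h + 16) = (h - 1)/(h - 4)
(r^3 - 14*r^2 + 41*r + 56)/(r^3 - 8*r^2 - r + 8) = (r - 7)/(r - 1)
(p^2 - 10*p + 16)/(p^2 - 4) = (p - 8)/(p + 2)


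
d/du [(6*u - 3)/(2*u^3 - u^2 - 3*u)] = 3*(-8*u^3 + 8*u^2 - 2*u - 3)/(u^2*(4*u^4 - 4*u^3 - 11*u^2 + 6*u + 9))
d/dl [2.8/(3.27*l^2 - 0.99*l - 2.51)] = (2.772 - 18.312*l)/(-3.27*l^2 + 0.99*l + 2.51)^2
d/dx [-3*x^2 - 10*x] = -6*x - 10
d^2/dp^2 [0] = 0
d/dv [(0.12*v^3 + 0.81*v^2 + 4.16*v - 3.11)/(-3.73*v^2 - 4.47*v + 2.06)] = (-0.4476*v^4 - 1.0728*v^3 + 12.6377*v^2 - 19.8634*v - 5.3321)/(13.9129*v^4 + 33.3462*v^3 + 4.6133*v^2 - 18.4164*v + 4.2436)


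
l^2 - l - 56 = (l - 8)*(l + 7)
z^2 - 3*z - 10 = (z - 5)*(z + 2)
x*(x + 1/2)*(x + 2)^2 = x^4 + 9*x^3/2 + 6*x^2 + 2*x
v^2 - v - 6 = (v - 3)*(v + 2)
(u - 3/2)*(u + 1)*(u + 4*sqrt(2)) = u^3 - u^2/2 + 4*sqrt(2)*u^2 - 2*sqrt(2)*u - 3*u/2 - 6*sqrt(2)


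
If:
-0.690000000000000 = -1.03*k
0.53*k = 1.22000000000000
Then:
No Solution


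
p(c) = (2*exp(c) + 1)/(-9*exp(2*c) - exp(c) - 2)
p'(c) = (2*exp(c) + 1)*(18*exp(2*c) + exp(c))/(-9*exp(2*c) - exp(c) - 2)^2 + 2*exp(c)/(-9*exp(2*c) - exp(c) - 2) = ((2*exp(c) + 1)*(18*exp(c) + 1) - 18*exp(2*c) - 2*exp(c) - 4)*exp(c)/(9*exp(2*c) + exp(c) + 2)^2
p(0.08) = -0.23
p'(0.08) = 0.22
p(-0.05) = -0.26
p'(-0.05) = 0.23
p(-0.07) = -0.27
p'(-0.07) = 0.24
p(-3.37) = -0.52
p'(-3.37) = -0.02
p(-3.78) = -0.52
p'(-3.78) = -0.01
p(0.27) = -0.19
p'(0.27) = 0.19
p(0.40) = -0.17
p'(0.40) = 0.17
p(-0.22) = -0.30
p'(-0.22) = 0.25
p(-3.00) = -0.53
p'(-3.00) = -0.02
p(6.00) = 0.00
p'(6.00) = 0.00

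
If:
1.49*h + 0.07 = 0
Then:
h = -0.05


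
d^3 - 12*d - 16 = (d - 4)*(d + 2)^2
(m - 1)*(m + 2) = m^2 + m - 2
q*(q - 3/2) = q^2 - 3*q/2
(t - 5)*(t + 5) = t^2 - 25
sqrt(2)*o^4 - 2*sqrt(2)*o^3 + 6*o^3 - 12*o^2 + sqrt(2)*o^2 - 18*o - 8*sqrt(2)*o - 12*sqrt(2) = (o - 3)*(o + sqrt(2))*(o + 2*sqrt(2))*(sqrt(2)*o + sqrt(2))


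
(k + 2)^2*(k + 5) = k^3 + 9*k^2 + 24*k + 20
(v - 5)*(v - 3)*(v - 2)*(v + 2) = v^4 - 8*v^3 + 11*v^2 + 32*v - 60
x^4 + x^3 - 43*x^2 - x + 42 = (x - 6)*(x - 1)*(x + 1)*(x + 7)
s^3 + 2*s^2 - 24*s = s*(s - 4)*(s + 6)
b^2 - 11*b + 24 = (b - 8)*(b - 3)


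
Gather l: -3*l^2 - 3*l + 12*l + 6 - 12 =-3*l^2 + 9*l - 6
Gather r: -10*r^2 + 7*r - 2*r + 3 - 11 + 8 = -10*r^2 + 5*r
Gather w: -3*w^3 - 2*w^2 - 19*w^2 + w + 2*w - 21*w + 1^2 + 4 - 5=-3*w^3 - 21*w^2 - 18*w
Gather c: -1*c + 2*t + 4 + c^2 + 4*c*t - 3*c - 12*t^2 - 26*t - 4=c^2 + c*(4*t - 4) - 12*t^2 - 24*t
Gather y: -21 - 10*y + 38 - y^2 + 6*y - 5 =-y^2 - 4*y + 12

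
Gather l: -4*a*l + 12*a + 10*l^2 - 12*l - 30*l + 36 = 12*a + 10*l^2 + l*(-4*a - 42) + 36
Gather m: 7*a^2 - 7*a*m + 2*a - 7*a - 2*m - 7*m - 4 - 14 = 7*a^2 - 5*a + m*(-7*a - 9) - 18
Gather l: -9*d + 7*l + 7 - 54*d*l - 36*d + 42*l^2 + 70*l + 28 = -45*d + 42*l^2 + l*(77 - 54*d) + 35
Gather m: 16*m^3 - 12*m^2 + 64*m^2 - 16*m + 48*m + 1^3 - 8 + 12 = 16*m^3 + 52*m^2 + 32*m + 5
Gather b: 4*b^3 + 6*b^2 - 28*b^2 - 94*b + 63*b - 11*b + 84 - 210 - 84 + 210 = 4*b^3 - 22*b^2 - 42*b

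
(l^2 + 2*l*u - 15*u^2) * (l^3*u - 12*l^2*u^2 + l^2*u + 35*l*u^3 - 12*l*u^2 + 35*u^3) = l^5*u - 10*l^4*u^2 + l^4*u - 4*l^3*u^3 - 10*l^3*u^2 + 250*l^2*u^4 - 4*l^2*u^3 - 525*l*u^5 + 250*l*u^4 - 525*u^5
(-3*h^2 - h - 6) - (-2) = -3*h^2 - h - 4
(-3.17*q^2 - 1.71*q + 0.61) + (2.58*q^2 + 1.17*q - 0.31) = -0.59*q^2 - 0.54*q + 0.3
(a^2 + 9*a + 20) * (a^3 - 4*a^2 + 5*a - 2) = a^5 + 5*a^4 - 11*a^3 - 37*a^2 + 82*a - 40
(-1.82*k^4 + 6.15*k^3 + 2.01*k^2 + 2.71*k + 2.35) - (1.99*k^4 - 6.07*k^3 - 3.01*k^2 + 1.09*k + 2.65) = -3.81*k^4 + 12.22*k^3 + 5.02*k^2 + 1.62*k - 0.3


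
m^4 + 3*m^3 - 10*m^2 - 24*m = m*(m - 3)*(m + 2)*(m + 4)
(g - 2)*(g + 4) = g^2 + 2*g - 8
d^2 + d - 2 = (d - 1)*(d + 2)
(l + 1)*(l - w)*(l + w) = l^3 + l^2 - l*w^2 - w^2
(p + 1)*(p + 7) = p^2 + 8*p + 7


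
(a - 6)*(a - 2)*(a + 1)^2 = a^4 - 6*a^3 - 3*a^2 + 16*a + 12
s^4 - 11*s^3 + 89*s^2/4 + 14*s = s*(s - 8)*(s - 7/2)*(s + 1/2)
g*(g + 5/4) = g^2 + 5*g/4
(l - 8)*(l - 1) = l^2 - 9*l + 8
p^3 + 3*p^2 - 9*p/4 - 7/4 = (p - 1)*(p + 1/2)*(p + 7/2)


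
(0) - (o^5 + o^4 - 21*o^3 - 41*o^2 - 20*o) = -o^5 - o^4 + 21*o^3 + 41*o^2 + 20*o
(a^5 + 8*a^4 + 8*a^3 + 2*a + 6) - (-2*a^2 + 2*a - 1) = a^5 + 8*a^4 + 8*a^3 + 2*a^2 + 7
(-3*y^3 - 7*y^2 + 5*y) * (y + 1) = -3*y^4 - 10*y^3 - 2*y^2 + 5*y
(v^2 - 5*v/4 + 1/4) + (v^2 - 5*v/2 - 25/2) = 2*v^2 - 15*v/4 - 49/4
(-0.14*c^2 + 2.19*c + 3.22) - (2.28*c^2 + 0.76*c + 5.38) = -2.42*c^2 + 1.43*c - 2.16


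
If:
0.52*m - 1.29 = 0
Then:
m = 2.48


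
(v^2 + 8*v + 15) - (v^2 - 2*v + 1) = 10*v + 14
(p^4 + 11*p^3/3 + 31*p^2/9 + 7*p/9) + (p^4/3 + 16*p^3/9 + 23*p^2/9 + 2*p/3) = 4*p^4/3 + 49*p^3/9 + 6*p^2 + 13*p/9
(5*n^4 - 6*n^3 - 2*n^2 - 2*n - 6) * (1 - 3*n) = -15*n^5 + 23*n^4 + 4*n^2 + 16*n - 6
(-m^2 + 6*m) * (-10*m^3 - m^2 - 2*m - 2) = 10*m^5 - 59*m^4 - 4*m^3 - 10*m^2 - 12*m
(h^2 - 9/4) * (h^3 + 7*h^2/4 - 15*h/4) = h^5 + 7*h^4/4 - 6*h^3 - 63*h^2/16 + 135*h/16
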